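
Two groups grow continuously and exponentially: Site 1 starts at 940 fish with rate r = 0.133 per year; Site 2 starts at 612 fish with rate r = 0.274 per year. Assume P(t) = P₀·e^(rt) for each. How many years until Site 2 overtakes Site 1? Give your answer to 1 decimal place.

940·e^(0.133t) = 612·e^(0.274t)
940/612 = e^((0.274 − 0.133)t) → ln(1.53595) = 0.141·t
t = 0.42915 / 0.141

t ≈ 3.0 years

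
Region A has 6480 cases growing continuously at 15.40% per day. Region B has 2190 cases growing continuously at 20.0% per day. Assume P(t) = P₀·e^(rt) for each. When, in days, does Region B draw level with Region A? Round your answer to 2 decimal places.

t ≈ 23.58 days

6480·e^(0.154t) = 2190·e^(0.2t)
6480/2190 = e^((0.2 − 0.154)t) → ln(2.9589) = 0.046·t
t = 1.08482 / 0.046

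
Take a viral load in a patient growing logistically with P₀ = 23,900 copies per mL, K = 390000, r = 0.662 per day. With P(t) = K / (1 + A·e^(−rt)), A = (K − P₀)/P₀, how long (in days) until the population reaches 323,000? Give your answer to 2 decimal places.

A = (390000 − 23900)/23900 = 15.31799
323000 = 390000/(1 + 15.31799·e^(−0.662t)) → 1 + 15.31799·e^(−0.662t) = 1.20743
e^(−0.662t) = 0.013542 → t = ln(73.84644)/0.662 = 4.30199/0.662

t ≈ 6.50 days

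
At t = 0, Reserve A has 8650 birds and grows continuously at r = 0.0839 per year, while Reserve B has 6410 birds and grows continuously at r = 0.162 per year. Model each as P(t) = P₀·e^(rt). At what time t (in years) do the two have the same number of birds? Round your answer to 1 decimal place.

8650·e^(0.0839t) = 6410·e^(0.162t)
8650/6410 = e^((0.162 − 0.0839)t) → ln(1.34945) = 0.0781·t
t = 0.2997 / 0.0781

t ≈ 3.8 years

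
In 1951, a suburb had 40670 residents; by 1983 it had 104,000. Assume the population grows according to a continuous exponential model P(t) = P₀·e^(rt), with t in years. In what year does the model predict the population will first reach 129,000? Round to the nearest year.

year 1990

r = ln(104000/40670) / 32 = 0.9389/32 ≈ 0.029341 per year
t = ln(129000/40670) / r = 1.15432/0.029341 ≈ 39.34 years after 1951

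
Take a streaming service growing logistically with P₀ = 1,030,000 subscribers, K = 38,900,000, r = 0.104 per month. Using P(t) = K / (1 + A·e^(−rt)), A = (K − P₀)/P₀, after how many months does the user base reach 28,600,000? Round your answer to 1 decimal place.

t ≈ 44.5 months

A = (38900000 − 1030000)/1030000 = 36.76699
28600000 = 38900000/(1 + 36.76699·e^(−0.104t)) → 1 + 36.76699·e^(−0.104t) = 1.36014
e^(−0.104t) = 0.009795 → t = ln(102.09087)/0.104 = 4.62586/0.104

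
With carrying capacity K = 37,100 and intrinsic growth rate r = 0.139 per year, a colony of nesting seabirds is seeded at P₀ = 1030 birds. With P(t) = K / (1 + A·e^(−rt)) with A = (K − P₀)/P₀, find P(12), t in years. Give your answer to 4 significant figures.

≈ 4,878 birds

A = (37100 − 1030)/1030 = 35.01942
P(12) = 37100 / (1 + 35.01942·e^(−0.139·12)) = 37100 / (1 + 35.01942·0.188624)
= 37100 / 7.6055 ≈ 4878.05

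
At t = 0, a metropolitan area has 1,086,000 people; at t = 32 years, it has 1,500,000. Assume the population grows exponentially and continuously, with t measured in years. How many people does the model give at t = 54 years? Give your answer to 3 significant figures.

≈ 1,870,000 people

r = ln(1500000/1086000) / 32 ≈ 0.010093 per year
P(54) = 1086000 · e^(0.010093·54) = 1086000 · 1.72461 ≈ 1872927.62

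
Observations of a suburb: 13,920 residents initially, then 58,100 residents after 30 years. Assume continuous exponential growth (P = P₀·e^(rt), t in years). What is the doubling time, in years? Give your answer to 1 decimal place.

r = ln(58100/13920) / 30 = ln(4.17385) / 30 ≈ 0.047628 per year
doubling time = ln 2 / |r| = 0.69315 / 0.047628

doubling time ≈ 14.6 years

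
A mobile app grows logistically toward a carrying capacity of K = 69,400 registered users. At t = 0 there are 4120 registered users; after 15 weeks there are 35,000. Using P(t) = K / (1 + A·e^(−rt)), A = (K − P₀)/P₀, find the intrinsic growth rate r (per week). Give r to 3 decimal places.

r ≈ 0.185 per week

A = (69400 − 4120)/4120 = 15.84466
35000 = 69400/(1 + 15.84466·e^(−r·15)) → e^(−15r) = (1.98286 − 1)/15.84466 = 0.062031
r = −ln(0.062031)/15 = 2.78012/15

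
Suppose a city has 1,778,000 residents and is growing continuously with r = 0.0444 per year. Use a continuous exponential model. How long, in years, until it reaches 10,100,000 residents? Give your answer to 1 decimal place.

t ≈ 39.1 years

10100000 = 1778000 · e^(0.0444·t)
t = ln(10100000/1778000) / 0.0444 = ln(5.68054) / 0.0444 = 1.73705 / 0.0444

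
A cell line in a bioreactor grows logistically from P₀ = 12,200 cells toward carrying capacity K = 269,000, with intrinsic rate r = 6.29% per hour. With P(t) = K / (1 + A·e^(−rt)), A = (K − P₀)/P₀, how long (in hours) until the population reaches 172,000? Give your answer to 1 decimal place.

t ≈ 57.5 hours

A = (269000 − 12200)/12200 = 21.04918
172000 = 269000/(1 + 21.04918·e^(−0.0629t)) → 1 + 21.04918·e^(−0.0629t) = 1.56395
e^(−0.0629t) = 0.026792 → t = ln(37.32432)/0.0629 = 3.61965/0.0629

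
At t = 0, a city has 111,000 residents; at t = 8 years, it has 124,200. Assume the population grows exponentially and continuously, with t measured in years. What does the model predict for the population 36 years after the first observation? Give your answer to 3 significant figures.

≈ 184,000 residents

r = ln(124200/111000) / 8 ≈ 0.014045 per year
P(36) = 111000 · e^(0.014045·36) = 111000 · 1.65804 ≈ 184041.92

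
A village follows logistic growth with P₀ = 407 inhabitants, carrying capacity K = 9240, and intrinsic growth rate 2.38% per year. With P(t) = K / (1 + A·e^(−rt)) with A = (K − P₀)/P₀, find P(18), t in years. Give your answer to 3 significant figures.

≈ 610 inhabitants

A = (9240 − 407)/407 = 21.7027
P(18) = 9240 / (1 + 21.7027·e^(−0.0238·18)) = 9240 / (1 + 21.7027·0.651551)
= 9240 / 15.14041 ≈ 610.29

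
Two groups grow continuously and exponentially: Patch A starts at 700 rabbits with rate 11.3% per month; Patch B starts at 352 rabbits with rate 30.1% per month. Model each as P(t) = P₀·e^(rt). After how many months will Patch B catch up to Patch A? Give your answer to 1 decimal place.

t ≈ 3.7 months

700·e^(0.113t) = 352·e^(0.301t)
700/352 = e^((0.301 − 0.113)t) → ln(1.98864) = 0.188·t
t = 0.68745 / 0.188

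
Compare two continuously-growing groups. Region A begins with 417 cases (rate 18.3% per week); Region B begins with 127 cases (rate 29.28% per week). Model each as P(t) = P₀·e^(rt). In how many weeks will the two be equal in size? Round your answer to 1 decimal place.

t ≈ 10.8 weeks

417·e^(0.183t) = 127·e^(0.2928t)
417/127 = e^((0.2928 − 0.183)t) → ln(3.28346) = 0.1098·t
t = 1.1889 / 0.1098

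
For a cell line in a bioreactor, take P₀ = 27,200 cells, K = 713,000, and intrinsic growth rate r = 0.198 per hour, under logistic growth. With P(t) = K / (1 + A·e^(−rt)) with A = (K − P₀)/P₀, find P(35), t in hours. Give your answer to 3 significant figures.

≈ 696,000 cells

A = (713000 − 27200)/27200 = 25.21324
P(35) = 713000 / (1 + 25.21324·e^(−0.198·35)) = 713000 / (1 + 25.21324·0.000978)
= 713000 / 1.02466 ≈ 695841.55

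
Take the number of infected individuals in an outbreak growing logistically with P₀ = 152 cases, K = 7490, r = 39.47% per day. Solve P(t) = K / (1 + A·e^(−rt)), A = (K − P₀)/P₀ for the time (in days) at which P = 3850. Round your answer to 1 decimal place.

A = (7490 − 152)/152 = 48.27632
3850 = 7490/(1 + 48.27632·e^(−0.3947t)) → 1 + 48.27632·e^(−0.3947t) = 1.94545
e^(−0.3947t) = 0.019584 → t = ln(51.06149)/0.3947 = 3.93303/0.3947

t ≈ 10.0 days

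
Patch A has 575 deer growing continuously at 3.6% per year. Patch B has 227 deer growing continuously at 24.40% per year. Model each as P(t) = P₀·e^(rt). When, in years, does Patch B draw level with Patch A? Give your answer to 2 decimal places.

t ≈ 4.47 years

575·e^(0.036t) = 227·e^(0.244t)
575/227 = e^((0.244 − 0.036)t) → ln(2.53304) = 0.208·t
t = 0.92942 / 0.208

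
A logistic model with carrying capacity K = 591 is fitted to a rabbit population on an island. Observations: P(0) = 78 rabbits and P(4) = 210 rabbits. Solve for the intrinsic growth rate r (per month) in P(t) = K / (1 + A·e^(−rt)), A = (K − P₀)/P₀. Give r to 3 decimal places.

r ≈ 0.322 per month

A = (591 − 78)/78 = 6.57692
210 = 591/(1 + 6.57692·e^(−r·4)) → e^(−4r) = (2.81429 − 1)/6.57692 = 0.275856
r = −ln(0.275856)/4 = 1.28788/4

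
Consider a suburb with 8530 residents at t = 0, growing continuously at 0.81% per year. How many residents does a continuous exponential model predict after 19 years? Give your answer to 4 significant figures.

P(19) = 8530 · e^(0.0081·19) = 8530 · e^(0.1539)
= 8530 · 1.16637 ≈ 9949.17

≈ 9,949 residents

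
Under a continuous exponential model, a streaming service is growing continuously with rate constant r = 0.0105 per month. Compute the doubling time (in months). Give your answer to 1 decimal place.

doubling time ≈ 66.0 months

doubling time = ln(2) / |r| = 0.69315 / 0.0105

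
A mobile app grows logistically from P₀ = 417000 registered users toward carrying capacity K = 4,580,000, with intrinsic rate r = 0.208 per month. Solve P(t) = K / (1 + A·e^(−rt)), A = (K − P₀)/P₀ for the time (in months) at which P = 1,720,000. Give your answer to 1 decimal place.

t ≈ 8.6 months

A = (4580000 − 417000)/417000 = 9.98321
1720000 = 4580000/(1 + 9.98321·e^(−0.208t)) → 1 + 9.98321·e^(−0.208t) = 2.66279
e^(−0.208t) = 0.166559 → t = ln(6.00389)/0.208 = 1.79241/0.208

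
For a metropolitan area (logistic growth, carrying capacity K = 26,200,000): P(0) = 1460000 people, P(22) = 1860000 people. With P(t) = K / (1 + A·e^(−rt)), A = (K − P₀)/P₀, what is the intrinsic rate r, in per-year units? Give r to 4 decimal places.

r ≈ 0.0117 per year

A = (26200000 − 1460000)/1460000 = 16.94521
1860000 = 26200000/(1 + 16.94521·e^(−r·22)) → e^(−22r) = (14.08602 − 1)/16.94521 = 0.772255
r = −ln(0.772255)/22 = 0.25844/22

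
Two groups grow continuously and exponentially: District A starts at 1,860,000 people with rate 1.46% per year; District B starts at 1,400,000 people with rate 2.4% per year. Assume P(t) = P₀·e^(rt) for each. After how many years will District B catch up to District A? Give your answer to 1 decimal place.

1860000·e^(0.0146t) = 1400000·e^(0.024t)
1860000/1400000 = e^((0.024 − 0.0146)t) → ln(1.32857) = 0.0094·t
t = 0.2841 / 0.0094

t ≈ 30.2 years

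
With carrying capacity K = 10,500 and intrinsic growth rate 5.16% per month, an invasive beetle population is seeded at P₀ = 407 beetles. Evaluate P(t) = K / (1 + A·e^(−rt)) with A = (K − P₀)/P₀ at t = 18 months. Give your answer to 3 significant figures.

A = (10500 − 407)/407 = 24.79853
P(18) = 10500 / (1 + 24.79853·e^(−0.0516·18)) = 10500 / (1 + 24.79853·0.395027)
= 10500 / 10.7961 ≈ 972.57

≈ 973 beetles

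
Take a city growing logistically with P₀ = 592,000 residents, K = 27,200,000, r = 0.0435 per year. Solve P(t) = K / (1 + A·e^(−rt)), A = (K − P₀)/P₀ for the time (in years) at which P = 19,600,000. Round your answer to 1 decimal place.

t ≈ 109.3 years

A = (27200000 − 592000)/592000 = 44.94595
19600000 = 27200000/(1 + 44.94595·e^(−0.0435t)) → 1 + 44.94595·e^(−0.0435t) = 1.38776
e^(−0.0435t) = 0.008627 → t = ln(115.91323)/0.0435 = 4.75284/0.0435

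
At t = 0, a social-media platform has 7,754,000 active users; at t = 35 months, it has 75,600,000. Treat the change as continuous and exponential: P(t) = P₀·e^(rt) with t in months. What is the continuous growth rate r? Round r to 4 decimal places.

75600000 = 7754000 · e^(r·35)
e^(35r) = 75600000/7754000 = 9.74981
r = ln(9.74981) / 35 = 2.27725 / 35

r ≈ 0.0651 per month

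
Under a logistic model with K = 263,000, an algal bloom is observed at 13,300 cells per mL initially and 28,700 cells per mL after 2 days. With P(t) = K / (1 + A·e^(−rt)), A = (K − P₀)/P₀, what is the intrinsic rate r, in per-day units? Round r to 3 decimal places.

A = (263000 − 13300)/13300 = 18.77444
28700 = 263000/(1 + 18.77444·e^(−r·2)) → e^(−2r) = (9.16376 − 1)/18.77444 = 0.434834
r = −ln(0.434834)/2 = 0.83279/2

r ≈ 0.416 per day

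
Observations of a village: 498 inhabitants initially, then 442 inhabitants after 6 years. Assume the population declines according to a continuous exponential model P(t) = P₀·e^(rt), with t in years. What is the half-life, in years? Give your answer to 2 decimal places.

half-life ≈ 34.86 years

r = ln(442/498) / 6 = ln(0.88755) / 6 ≈ -0.019882 per year
half-life = ln 2 / |r| = 0.69315 / 0.019882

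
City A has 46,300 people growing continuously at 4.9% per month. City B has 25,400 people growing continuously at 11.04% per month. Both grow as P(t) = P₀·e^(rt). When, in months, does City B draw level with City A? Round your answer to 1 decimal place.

46300·e^(0.049t) = 25400·e^(0.1104t)
46300/25400 = e^((0.1104 − 0.049)t) → ln(1.82283) = 0.0614·t
t = 0.60039 / 0.0614

t ≈ 9.8 months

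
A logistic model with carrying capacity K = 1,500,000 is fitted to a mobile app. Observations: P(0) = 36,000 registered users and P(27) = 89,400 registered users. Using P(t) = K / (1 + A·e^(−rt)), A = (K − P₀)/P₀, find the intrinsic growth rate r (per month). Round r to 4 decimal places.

r ≈ 0.0351 per month

A = (1500000 − 36000)/36000 = 40.66667
89400 = 1500000/(1 + 40.66667·e^(−r·27)) → e^(−27r) = (16.77852 − 1)/40.66667 = 0.387996
r = −ln(0.387996)/27 = 0.94676/27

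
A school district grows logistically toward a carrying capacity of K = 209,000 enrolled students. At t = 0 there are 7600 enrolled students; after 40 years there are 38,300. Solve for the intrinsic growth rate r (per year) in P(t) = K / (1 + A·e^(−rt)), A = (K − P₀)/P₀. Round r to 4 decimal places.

A = (209000 − 7600)/7600 = 26.5
38300 = 209000/(1 + 26.5·e^(−r·40)) → e^(−40r) = (5.45692 − 1)/26.5 = 0.168186
r = −ln(0.168186)/40 = 1.78269/40

r ≈ 0.0446 per year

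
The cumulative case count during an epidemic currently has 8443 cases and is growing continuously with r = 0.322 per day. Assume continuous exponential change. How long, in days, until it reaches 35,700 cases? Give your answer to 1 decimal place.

t ≈ 4.5 days

35700 = 8443 · e^(0.322·t)
t = ln(35700/8443) / 0.322 = ln(4.22835) / 0.322 = 1.44181 / 0.322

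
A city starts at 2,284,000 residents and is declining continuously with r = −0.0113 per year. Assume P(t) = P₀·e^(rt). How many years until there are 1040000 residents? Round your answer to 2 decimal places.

1040000 = 2284000 · e^(-0.0113·t)
t = ln(1040000/2284000) / -0.0113 = ln(0.45534) / -0.0113 = -0.78671 / -0.0113

t ≈ 69.62 years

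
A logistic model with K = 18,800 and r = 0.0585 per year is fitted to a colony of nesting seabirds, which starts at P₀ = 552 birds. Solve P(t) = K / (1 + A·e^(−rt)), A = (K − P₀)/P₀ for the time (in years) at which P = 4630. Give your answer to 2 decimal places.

t ≈ 40.68 years

A = (18800 − 552)/552 = 33.05797
4630 = 18800/(1 + 33.05797·e^(−0.0585t)) → 1 + 33.05797·e^(−0.0585t) = 4.06048
e^(−0.0585t) = 0.092579 → t = ln(10.80158)/0.0585 = 2.37969/0.0585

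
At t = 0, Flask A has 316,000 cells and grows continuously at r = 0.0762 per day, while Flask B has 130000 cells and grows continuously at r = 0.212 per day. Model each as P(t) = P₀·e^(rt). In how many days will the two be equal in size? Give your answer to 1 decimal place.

t ≈ 6.5 days

316000·e^(0.0762t) = 130000·e^(0.212t)
316000/130000 = e^((0.212 − 0.0762)t) → ln(2.43077) = 0.1358·t
t = 0.88821 / 0.1358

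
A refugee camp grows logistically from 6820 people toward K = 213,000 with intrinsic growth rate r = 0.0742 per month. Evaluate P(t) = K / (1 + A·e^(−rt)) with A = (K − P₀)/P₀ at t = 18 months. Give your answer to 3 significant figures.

A = (213000 − 6820)/6820 = 30.23167
P(18) = 213000 / (1 + 30.23167·e^(−0.0742·18)) = 213000 / (1 + 30.23167·0.263)
= 213000 / 8.95094 ≈ 23796.38

≈ 23,800 people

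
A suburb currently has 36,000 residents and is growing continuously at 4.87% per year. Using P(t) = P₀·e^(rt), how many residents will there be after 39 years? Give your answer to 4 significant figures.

≈ 240,500 residents

P(39) = 36000 · e^(0.0487·39) = 36000 · e^(1.8993)
= 36000 · 6.68122 ≈ 240523.77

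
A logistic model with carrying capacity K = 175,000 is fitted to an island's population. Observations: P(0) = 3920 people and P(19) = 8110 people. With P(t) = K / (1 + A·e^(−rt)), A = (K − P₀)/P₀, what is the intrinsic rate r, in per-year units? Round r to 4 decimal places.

r ≈ 0.0396 per year

A = (175000 − 3920)/3920 = 43.64286
8110 = 175000/(1 + 43.64286·e^(−r·19)) → e^(−19r) = (21.5783 − 1)/43.64286 = 0.471516
r = −ln(0.471516)/19 = 0.7518/19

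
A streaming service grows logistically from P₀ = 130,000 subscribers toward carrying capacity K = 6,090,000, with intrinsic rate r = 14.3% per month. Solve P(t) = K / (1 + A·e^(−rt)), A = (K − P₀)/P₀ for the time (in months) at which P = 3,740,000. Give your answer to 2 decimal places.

t ≈ 30.00 months

A = (6090000 − 130000)/130000 = 45.84615
3740000 = 6090000/(1 + 45.84615·e^(−0.143t)) → 1 + 45.84615·e^(−0.143t) = 1.62834
e^(−0.143t) = 0.013705 → t = ln(72.96367)/0.143 = 4.28996/0.143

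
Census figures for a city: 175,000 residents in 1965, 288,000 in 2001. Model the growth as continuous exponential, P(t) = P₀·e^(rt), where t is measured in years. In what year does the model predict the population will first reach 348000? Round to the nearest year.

r = ln(288000/175000) / 36 = 0.49817/36 ≈ 0.013838 per year
t = ln(348000/175000) / r = 0.68742/0.013838 ≈ 49.68 years after 1965

year 2015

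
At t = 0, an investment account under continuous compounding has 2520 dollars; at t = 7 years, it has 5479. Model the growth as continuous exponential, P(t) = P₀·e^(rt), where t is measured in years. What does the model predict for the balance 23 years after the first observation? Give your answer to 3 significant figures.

≈ 32,300 dollars

r = ln(5479/2520) / 7 ≈ 0.110952 per year
P(23) = 2520 · e^(0.110952·23) = 2520 · 12.8314 ≈ 32335.12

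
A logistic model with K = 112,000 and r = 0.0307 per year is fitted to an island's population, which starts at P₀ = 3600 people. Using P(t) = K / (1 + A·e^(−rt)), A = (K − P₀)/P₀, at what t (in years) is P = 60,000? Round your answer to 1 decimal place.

t ≈ 115.6 years

A = (112000 − 3600)/3600 = 30.11111
60000 = 112000/(1 + 30.11111·e^(−0.0307t)) → 1 + 30.11111·e^(−0.0307t) = 1.86667
e^(−0.0307t) = 0.028782 → t = ln(34.74359)/0.0307 = 3.548/0.0307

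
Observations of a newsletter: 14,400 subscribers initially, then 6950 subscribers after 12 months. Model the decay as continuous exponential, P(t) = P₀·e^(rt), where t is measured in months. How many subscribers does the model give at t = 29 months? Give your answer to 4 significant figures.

≈ 2,476 subscribers

r = ln(6950/14400) / 12 ≈ -0.060707 per month
P(29) = 14400 · e^(-0.060707·29) = 14400 · 0.17196 ≈ 2476.18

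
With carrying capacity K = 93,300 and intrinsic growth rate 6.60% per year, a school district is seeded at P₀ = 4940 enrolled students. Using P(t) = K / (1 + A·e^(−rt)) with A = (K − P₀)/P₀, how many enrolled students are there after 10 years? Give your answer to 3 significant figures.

A = (93300 − 4940)/4940 = 17.88664
P(10) = 93300 / (1 + 17.88664·e^(−0.066·10)) = 93300 / (1 + 17.88664·0.516851)
= 93300 / 10.24473 ≈ 9107.12

≈ 9,110 enrolled students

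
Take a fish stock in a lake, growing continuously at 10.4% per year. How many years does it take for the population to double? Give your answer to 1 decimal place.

doubling time ≈ 6.7 years

doubling time = ln(2) / |r| = 0.69315 / 0.104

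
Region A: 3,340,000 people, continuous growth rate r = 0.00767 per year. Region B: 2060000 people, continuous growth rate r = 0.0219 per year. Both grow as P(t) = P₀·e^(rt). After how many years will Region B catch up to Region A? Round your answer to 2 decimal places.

t ≈ 33.96 years

3340000·e^(0.00767t) = 2060000·e^(0.0219t)
3340000/2060000 = e^((0.0219 − 0.00767)t) → ln(1.62136) = 0.01423·t
t = 0.48326 / 0.01423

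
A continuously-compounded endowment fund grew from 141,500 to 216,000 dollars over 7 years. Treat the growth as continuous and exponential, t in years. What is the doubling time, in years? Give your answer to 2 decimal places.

r = ln(216000/141500) / 7 = ln(1.5265) / 7 ≈ 0.060426 per year
doubling time = ln 2 / |r| = 0.69315 / 0.060426

doubling time ≈ 11.47 years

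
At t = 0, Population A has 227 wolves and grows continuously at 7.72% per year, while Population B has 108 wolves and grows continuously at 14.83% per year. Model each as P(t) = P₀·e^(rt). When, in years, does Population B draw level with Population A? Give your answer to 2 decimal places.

227·e^(0.0772t) = 108·e^(0.1483t)
227/108 = e^((0.1483 − 0.0772)t) → ln(2.10185) = 0.0711·t
t = 0.74282 / 0.0711

t ≈ 10.45 years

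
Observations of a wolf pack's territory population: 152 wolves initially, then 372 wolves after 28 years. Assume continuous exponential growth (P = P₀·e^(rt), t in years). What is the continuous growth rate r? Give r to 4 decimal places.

372 = 152 · e^(r·28)
e^(28r) = 372/152 = 2.44737
r = ln(2.44737) / 28 = 0.89501 / 28

r ≈ 0.0320 per year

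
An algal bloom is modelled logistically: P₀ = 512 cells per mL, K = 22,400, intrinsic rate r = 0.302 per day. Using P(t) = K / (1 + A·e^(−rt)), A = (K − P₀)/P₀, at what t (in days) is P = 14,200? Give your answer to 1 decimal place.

A = (22400 − 512)/512 = 42.75
14200 = 22400/(1 + 42.75·e^(−0.302t)) → 1 + 42.75·e^(−0.302t) = 1.57746
e^(−0.302t) = 0.013508 → t = ln(74.03049)/0.302 = 4.30448/0.302

t ≈ 14.3 days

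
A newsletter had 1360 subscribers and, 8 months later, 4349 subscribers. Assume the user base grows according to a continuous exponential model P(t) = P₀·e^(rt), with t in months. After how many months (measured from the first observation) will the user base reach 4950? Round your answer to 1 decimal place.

r = ln(4349/1360) / 8 ≈ 0.145308 per month
t = ln(4950/1360) / r = 1.2919 / 0.145308 ≈ 8.891

t ≈ 8.9 months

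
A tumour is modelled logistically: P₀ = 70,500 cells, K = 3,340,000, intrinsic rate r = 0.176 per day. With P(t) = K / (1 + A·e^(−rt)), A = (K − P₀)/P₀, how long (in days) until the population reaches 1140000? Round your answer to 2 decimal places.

A = (3340000 − 70500)/70500 = 46.37589
1140000 = 3340000/(1 + 46.37589·e^(−0.176t)) → 1 + 46.37589·e^(−0.176t) = 2.92982
e^(−0.176t) = 0.041613 → t = ln(24.03114)/0.176 = 3.17935/0.176

t ≈ 18.06 days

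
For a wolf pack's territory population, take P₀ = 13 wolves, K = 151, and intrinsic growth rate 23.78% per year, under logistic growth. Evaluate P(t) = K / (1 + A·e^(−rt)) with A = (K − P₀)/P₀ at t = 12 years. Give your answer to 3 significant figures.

≈ 93.7 wolves

A = (151 − 13)/13 = 10.61538
P(12) = 151 / (1 + 10.61538·e^(−0.2378·12)) = 151 / (1 + 10.61538·0.057636)
= 151 / 1.61183 ≈ 93.68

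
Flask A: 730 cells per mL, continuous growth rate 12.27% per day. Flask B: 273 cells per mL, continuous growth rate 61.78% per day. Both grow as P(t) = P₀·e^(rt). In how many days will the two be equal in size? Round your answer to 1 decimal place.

730·e^(0.1227t) = 273·e^(0.6178t)
730/273 = e^((0.6178 − 0.1227)t) → ln(2.67399) = 0.4951·t
t = 0.98357 / 0.4951

t ≈ 2.0 days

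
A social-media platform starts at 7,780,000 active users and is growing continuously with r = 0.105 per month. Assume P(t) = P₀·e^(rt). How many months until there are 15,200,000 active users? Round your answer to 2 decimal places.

15200000 = 7780000 · e^(0.105·t)
t = ln(15200000/7780000) / 0.105 = ln(1.95373) / 0.105 = 0.66974 / 0.105

t ≈ 6.38 months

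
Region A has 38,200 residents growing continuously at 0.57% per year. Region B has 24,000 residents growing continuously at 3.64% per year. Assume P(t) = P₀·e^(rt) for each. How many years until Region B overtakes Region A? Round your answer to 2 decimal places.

38200·e^(0.0057t) = 24000·e^(0.0364t)
38200/24000 = e^((0.0364 − 0.0057)t) → ln(1.59167) = 0.0307·t
t = 0.46478 / 0.0307

t ≈ 15.14 years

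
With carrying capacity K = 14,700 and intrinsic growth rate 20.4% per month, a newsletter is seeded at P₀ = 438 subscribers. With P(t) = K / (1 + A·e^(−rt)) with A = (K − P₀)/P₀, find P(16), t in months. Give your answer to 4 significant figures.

A = (14700 − 438)/438 = 32.56164
P(16) = 14700 / (1 + 32.56164·e^(−0.204·16)) = 14700 / (1 + 32.56164·0.038235)
= 14700 / 2.245 ≈ 6547.89

≈ 6,548 subscribers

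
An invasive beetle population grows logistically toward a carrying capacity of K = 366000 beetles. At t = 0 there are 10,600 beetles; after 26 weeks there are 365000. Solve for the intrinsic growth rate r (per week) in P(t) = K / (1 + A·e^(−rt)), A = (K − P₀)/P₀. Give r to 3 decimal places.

r ≈ 0.362 per week

A = (366000 − 10600)/10600 = 33.5283
365000 = 366000/(1 + 33.5283·e^(−r·26)) → e^(−26r) = (1.00274 − 1)/33.5283 = 0.000082
r = −ln(0.000082)/26 = 9.41229/26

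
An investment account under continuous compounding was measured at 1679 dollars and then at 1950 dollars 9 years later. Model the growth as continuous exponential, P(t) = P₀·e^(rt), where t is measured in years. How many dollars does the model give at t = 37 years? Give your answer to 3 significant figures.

≈ 3,110 dollars

r = ln(1950/1679) / 9 ≈ 0.016626 per year
P(37) = 1679 · e^(0.016626·37) = 1679 · 1.84993 ≈ 3106.04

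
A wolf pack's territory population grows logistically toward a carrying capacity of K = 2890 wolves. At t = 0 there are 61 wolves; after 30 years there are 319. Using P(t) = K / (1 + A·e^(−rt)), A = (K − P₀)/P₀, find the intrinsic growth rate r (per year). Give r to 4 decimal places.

A = (2890 − 61)/61 = 46.37705
319 = 2890/(1 + 46.37705·e^(−r·30)) → e^(−30r) = (9.05956 − 1)/46.37705 = 0.173783
r = −ln(0.173783)/30 = 1.74995/30

r ≈ 0.0583 per year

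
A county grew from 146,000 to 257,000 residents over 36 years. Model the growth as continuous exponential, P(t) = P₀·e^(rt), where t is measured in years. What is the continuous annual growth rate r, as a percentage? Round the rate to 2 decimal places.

257000 = 146000 · e^(r·36)
e^(36r) = 257000/146000 = 1.76027
r = ln(1.76027) / 36 = 0.56547 / 36

r ≈ 1.57% per year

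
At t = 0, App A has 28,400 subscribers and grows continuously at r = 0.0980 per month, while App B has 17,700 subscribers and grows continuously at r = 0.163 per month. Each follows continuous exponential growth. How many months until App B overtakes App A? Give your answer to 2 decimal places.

t ≈ 7.27 months

28400·e^(0.098t) = 17700·e^(0.163t)
28400/17700 = e^((0.163 − 0.098)t) → ln(1.60452) = 0.065·t
t = 0.47282 / 0.065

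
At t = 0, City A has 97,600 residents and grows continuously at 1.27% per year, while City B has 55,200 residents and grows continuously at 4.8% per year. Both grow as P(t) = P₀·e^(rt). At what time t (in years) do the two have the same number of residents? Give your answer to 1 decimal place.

t ≈ 16.1 years

97600·e^(0.0127t) = 55200·e^(0.048t)
97600/55200 = e^((0.048 − 0.0127)t) → ln(1.76812) = 0.0353·t
t = 0.56991 / 0.0353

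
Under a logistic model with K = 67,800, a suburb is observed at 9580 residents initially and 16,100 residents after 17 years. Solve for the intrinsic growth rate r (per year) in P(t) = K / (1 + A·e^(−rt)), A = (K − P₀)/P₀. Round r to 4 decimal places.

A = (67800 − 9580)/9580 = 6.07724
16100 = 67800/(1 + 6.07724·e^(−r·17)) → e^(−17r) = (4.21118 − 1)/6.07724 = 0.528394
r = −ln(0.528394)/17 = 0.63791/17

r ≈ 0.0375 per year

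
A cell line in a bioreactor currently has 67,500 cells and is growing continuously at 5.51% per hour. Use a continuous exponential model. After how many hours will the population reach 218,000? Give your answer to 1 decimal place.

218000 = 67500 · e^(0.0551·t)
t = ln(218000/67500) / 0.0551 = ln(3.22963) / 0.0551 = 1.17237 / 0.0551

t ≈ 21.3 hours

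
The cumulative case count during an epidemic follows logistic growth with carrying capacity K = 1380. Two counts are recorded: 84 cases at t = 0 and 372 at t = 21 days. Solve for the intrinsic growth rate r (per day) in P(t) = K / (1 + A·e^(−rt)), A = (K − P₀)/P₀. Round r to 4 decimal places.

r ≈ 0.0828 per day

A = (1380 − 84)/84 = 15.42857
372 = 1380/(1 + 15.42857·e^(−r·21)) → e^(−21r) = (3.70968 − 1)/15.42857 = 0.175627
r = −ln(0.175627)/21 = 1.73939/21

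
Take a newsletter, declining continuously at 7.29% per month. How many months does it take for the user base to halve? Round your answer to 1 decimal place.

half-life = ln(2) / |r| = 0.69315 / 0.0729

half-life ≈ 9.5 months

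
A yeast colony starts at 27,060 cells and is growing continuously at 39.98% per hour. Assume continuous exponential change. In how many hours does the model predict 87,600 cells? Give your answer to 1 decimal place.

t ≈ 2.9 hours

87600 = 27060 · e^(0.3998·t)
t = ln(87600/27060) / 0.3998 = ln(3.23725) / 0.3998 = 1.17472 / 0.3998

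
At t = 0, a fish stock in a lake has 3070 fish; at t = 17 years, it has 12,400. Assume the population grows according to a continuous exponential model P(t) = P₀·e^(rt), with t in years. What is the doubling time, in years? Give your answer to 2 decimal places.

doubling time ≈ 8.44 years

r = ln(12400/3070) / 17 = ln(4.03909) / 17 ≈ 0.082119 per year
doubling time = ln 2 / |r| = 0.69315 / 0.082119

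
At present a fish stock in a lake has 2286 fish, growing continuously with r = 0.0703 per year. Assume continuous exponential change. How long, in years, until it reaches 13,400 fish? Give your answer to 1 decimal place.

t ≈ 25.2 years

13400 = 2286 · e^(0.0703·t)
t = ln(13400/2286) / 0.0703 = ln(5.86177) / 0.0703 = 1.76845 / 0.0703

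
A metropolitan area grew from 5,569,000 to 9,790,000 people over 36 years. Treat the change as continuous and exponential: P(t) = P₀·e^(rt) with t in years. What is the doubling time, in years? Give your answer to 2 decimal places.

r = ln(9790000/5569000) / 36 = ln(1.75795) / 36 ≈ 0.015671 per year
doubling time = ln 2 / |r| = 0.69315 / 0.015671

doubling time ≈ 44.23 years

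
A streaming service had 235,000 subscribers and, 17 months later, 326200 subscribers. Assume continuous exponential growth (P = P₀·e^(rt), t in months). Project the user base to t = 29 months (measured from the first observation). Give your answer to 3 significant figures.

r = ln(326200/235000) / 17 ≈ 0.01929 per month
P(29) = 235000 · e^(0.01929·29) = 235000 · 1.74963 ≈ 411161.99

≈ 411,000 subscribers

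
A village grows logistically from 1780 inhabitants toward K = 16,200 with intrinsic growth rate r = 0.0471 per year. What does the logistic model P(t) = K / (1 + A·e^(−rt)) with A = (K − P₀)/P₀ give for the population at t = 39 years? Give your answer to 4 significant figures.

≈ 7,072 inhabitants

A = (16200 − 1780)/1780 = 8.10112
P(39) = 16200 / (1 + 8.10112·e^(−0.0471·39)) = 16200 / (1 + 8.10112·0.159311)
= 16200 / 2.29059 ≈ 7072.4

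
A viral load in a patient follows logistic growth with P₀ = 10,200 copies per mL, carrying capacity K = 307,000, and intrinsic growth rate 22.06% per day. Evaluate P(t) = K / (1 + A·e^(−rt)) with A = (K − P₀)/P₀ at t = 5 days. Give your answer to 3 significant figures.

A = (307000 − 10200)/10200 = 29.09804
P(5) = 307000 / (1 + 29.09804·e^(−0.2206·5)) = 307000 / (1 + 29.09804·0.331874)
= 307000 / 10.65688 ≈ 28807.68

≈ 28,800 copies per mL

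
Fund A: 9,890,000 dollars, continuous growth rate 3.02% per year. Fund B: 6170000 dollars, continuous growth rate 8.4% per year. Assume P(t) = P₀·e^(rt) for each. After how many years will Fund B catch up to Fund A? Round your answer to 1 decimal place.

t ≈ 8.8 years

9890000·e^(0.0302t) = 6170000·e^(0.084t)
9890000/6170000 = e^((0.084 − 0.0302)t) → ln(1.60292) = 0.0538·t
t = 0.47183 / 0.0538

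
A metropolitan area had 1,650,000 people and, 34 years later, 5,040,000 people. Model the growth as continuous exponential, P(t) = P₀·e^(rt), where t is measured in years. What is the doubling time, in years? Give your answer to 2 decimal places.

doubling time ≈ 21.11 years

r = ln(5040000/1650000) / 34 = ln(3.05455) / 34 ≈ 0.032842 per year
doubling time = ln 2 / |r| = 0.69315 / 0.032842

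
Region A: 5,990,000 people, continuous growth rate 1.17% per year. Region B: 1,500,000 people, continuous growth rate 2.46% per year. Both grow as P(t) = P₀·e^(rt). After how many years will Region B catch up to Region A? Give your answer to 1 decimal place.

t ≈ 107.3 years

5990000·e^(0.0117t) = 1500000·e^(0.0246t)
5990000/1500000 = e^((0.0246 − 0.0117)t) → ln(3.99333) = 0.0129·t
t = 1.38463 / 0.0129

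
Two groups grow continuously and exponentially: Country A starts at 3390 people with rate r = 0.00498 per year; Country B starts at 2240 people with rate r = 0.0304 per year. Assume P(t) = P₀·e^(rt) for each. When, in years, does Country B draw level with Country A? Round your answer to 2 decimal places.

t ≈ 16.30 years

3390·e^(0.00498t) = 2240·e^(0.0304t)
3390/2240 = e^((0.0304 − 0.00498)t) → ln(1.51339) = 0.02542·t
t = 0.41435 / 0.02542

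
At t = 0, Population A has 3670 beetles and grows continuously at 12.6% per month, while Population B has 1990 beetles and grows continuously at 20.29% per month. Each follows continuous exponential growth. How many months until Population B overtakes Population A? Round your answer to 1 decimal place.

t ≈ 8.0 months

3670·e^(0.126t) = 1990·e^(0.2029t)
3670/1990 = e^((0.2029 − 0.126)t) → ln(1.84422) = 0.0769·t
t = 0.61206 / 0.0769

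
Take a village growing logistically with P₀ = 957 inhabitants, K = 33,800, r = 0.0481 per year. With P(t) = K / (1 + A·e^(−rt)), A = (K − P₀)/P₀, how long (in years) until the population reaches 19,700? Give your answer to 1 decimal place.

A = (33800 − 957)/957 = 34.3187
19700 = 33800/(1 + 34.3187·e^(−0.0481t)) → 1 + 34.3187·e^(−0.0481t) = 1.71574
e^(−0.0481t) = 0.020856 → t = ln(47.94883)/0.0481 = 3.87013/0.0481

t ≈ 80.5 years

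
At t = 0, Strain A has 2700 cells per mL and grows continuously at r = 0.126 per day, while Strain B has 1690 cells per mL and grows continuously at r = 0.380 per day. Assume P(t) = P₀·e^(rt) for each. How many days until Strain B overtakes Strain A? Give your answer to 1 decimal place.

2700·e^(0.126t) = 1690·e^(0.38t)
2700/1690 = e^((0.38 − 0.126)t) → ln(1.59763) = 0.254·t
t = 0.46852 / 0.254

t ≈ 1.8 days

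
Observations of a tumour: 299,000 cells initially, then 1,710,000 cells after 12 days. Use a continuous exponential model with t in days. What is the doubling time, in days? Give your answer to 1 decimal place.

doubling time ≈ 4.8 days

r = ln(1710000/299000) / 12 = ln(5.71906) / 12 ≈ 0.145317 per day
doubling time = ln 2 / |r| = 0.69315 / 0.145317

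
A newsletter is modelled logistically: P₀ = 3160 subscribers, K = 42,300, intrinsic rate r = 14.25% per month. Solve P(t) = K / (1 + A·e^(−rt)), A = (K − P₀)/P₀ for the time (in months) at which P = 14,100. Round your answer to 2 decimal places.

A = (42300 − 3160)/3160 = 12.38608
14100 = 42300/(1 + 12.38608·e^(−0.1425t)) → 1 + 12.38608·e^(−0.1425t) = 3
e^(−0.1425t) = 0.161472 → t = ln(6.19304)/0.1425 = 1.82343/0.1425

t ≈ 12.80 months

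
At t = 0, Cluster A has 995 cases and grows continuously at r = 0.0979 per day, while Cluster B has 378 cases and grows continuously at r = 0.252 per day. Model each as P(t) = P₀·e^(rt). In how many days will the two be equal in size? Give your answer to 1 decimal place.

t ≈ 6.3 days

995·e^(0.0979t) = 378·e^(0.252t)
995/378 = e^((0.252 − 0.0979)t) → ln(2.63228) = 0.1541·t
t = 0.96785 / 0.1541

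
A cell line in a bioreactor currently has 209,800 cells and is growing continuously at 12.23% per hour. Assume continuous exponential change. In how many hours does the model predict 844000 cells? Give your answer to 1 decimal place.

t ≈ 11.4 hours

844000 = 209800 · e^(0.1223·t)
t = ln(844000/209800) / 0.1223 = ln(4.02288) / 0.1223 = 1.392 / 0.1223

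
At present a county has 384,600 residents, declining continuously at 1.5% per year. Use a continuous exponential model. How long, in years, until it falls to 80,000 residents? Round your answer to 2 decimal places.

t ≈ 104.68 years

80000 = 384600 · e^(-0.015·t)
t = ln(80000/384600) / -0.015 = ln(0.20801) / -0.015 = -1.57018 / -0.015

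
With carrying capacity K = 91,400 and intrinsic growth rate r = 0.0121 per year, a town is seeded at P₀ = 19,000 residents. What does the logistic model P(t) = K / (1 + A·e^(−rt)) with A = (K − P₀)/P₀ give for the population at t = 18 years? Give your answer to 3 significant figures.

≈ 22,500 residents

A = (91400 − 19000)/19000 = 3.81053
P(18) = 91400 / (1 + 3.81053·e^(−0.0121·18)) = 91400 / (1 + 3.81053·0.804286)
= 91400 / 4.06475 ≈ 22485.99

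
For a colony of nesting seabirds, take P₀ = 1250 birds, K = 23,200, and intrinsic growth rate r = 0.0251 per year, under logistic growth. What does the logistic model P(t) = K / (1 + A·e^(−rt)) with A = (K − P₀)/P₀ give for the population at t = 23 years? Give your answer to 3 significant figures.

A = (23200 − 1250)/1250 = 17.56
P(23) = 23200 / (1 + 17.56·e^(−0.0251·23)) = 23200 / (1 + 17.56·0.561412)
= 23200 / 10.8584 ≈ 2136.6

≈ 2,140 birds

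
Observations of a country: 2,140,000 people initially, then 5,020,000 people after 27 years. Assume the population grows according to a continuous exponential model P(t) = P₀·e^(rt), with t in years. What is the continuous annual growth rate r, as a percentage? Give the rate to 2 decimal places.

r ≈ 3.16% per year

5020000 = 2140000 · e^(r·27)
e^(27r) = 5020000/2140000 = 2.34579
r = ln(2.34579) / 27 = 0.85262 / 27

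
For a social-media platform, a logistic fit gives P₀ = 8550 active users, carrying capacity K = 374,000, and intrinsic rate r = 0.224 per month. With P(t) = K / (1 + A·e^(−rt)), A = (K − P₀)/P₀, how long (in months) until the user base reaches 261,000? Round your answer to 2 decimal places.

A = (374000 − 8550)/8550 = 42.74269
261000 = 374000/(1 + 42.74269·e^(−0.224t)) → 1 + 42.74269·e^(−0.224t) = 1.43295
e^(−0.224t) = 0.010129 → t = ln(98.72427)/0.224 = 4.59233/0.224

t ≈ 20.50 months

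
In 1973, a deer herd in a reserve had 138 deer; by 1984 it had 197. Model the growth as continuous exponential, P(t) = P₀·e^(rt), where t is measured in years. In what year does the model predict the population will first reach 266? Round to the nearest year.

r = ln(197/138) / 11 = 0.35595/11 ≈ 0.032359 per year
t = ln(266/138) / r = 0.65624/0.032359 ≈ 20.28 years after 1973

year 1993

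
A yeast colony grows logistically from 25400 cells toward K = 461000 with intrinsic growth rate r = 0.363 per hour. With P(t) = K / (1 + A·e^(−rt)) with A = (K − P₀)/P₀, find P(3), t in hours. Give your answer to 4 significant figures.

A = (461000 − 25400)/25400 = 17.14961
P(3) = 461000 / (1 + 17.14961·e^(−0.363·3)) = 461000 / (1 + 17.14961·0.336553)
= 461000 / 6.77175 ≈ 68076.94

≈ 68,080 cells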